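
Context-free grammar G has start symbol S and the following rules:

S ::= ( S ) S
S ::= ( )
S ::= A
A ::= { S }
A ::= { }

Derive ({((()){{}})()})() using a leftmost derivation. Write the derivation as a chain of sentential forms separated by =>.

S => (S)S => (A)S => ({S})S => ({(S)S})S => ({((S)S)S})S => ({((())S)S})S => ({((())A)S})S => ({((()){S})S})S => ({((()){A})S})S => ({((()){{}})S})S => ({((()){{}})()})S => ({((()){{}})()})()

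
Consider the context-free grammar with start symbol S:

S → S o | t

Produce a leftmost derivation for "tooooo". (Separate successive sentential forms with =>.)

S => So   [S → S o]
So => Soo   [S → S o]
Soo => Sooo   [S → S o]
Sooo => Soooo   [S → S o]
Soooo => Sooooo   [S → S o]
Sooooo => tooooo   [S → t]

S => So => Soo => Sooo => Soooo => Sooooo => tooooo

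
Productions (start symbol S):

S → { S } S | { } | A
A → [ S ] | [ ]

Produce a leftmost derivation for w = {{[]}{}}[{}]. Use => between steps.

S => {S}S => {{S}S}S => {{A}S}S => {{[]}S}S => {{[]}{}}S => {{[]}{}}A => {{[]}{}}[S] => {{[]}{}}[{}]

S => {S}S   [S → { S } S]
{S}S => {{S}S}S   [S → { S } S]
{{S}S}S => {{A}S}S   [S → A]
{{A}S}S => {{[]}S}S   [A → [ ]]
{{[]}S}S => {{[]}{}}S   [S → { }]
{{[]}{}}S => {{[]}{}}A   [S → A]
{{[]}{}}A => {{[]}{}}[S]   [A → [ S ]]
{{[]}{}}[S] => {{[]}{}}[{}]   [S → { }]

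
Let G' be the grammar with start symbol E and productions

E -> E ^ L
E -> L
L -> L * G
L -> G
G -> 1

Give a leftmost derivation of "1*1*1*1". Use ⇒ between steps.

E ⇒ L   [E -> L]
L ⇒ L*G   [L -> L * G]
L*G ⇒ L*G*G   [L -> L * G]
L*G*G ⇒ L*G*G*G   [L -> L * G]
L*G*G*G ⇒ G*G*G*G   [L -> G]
G*G*G*G ⇒ 1*G*G*G   [G -> 1]
1*G*G*G ⇒ 1*1*G*G   [G -> 1]
1*1*G*G ⇒ 1*1*1*G   [G -> 1]
1*1*1*G ⇒ 1*1*1*1   [G -> 1]

E ⇒ L ⇒ L*G ⇒ L*G*G ⇒ L*G*G*G ⇒ G*G*G*G ⇒ 1*G*G*G ⇒ 1*1*G*G ⇒ 1*1*1*G ⇒ 1*1*1*1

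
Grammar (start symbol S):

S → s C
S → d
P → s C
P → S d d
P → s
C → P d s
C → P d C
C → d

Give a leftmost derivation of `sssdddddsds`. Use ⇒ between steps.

S ⇒ sC ⇒ sPds ⇒ ssCds ⇒ ssPdCds ⇒ sssdCds ⇒ sssdPdsds ⇒ sssdSdddsds ⇒ sssdddddsds

S ⇒ sC   [S → s C]
sC ⇒ sPds   [C → P d s]
sPds ⇒ ssCds   [P → s C]
ssCds ⇒ ssPdCds   [C → P d C]
ssPdCds ⇒ sssdCds   [P → s]
sssdCds ⇒ sssdPdsds   [C → P d s]
sssdPdsds ⇒ sssdSdddsds   [P → S d d]
sssdSdddsds ⇒ sssdddddsds   [S → d]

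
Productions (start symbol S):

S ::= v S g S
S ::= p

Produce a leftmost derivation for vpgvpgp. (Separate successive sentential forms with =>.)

S => vSgS => vpgS => vpgvSgS => vpgvpgS => vpgvpgp

S => vSgS   [S ::= v S g S]
vSgS => vpgS   [S ::= p]
vpgS => vpgvSgS   [S ::= v S g S]
vpgvSgS => vpgvpgS   [S ::= p]
vpgvpgS => vpgvpgp   [S ::= p]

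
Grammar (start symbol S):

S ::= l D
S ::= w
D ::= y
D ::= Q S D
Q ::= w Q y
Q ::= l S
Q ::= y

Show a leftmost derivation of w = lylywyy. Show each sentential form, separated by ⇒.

S⇒lD⇒lQSD⇒lySD⇒lylDD⇒lylQSDD⇒lylySDD⇒lylywDD⇒lylywyD⇒lylywyy

S ⇒ lD   [S ::= l D]
lD ⇒ lQSD   [D ::= Q S D]
lQSD ⇒ lySD   [Q ::= y]
lySD ⇒ lylDD   [S ::= l D]
lylDD ⇒ lylQSDD   [D ::= Q S D]
lylQSDD ⇒ lylySDD   [Q ::= y]
lylySDD ⇒ lylywDD   [S ::= w]
lylywDD ⇒ lylywyD   [D ::= y]
lylywyD ⇒ lylywyy   [D ::= y]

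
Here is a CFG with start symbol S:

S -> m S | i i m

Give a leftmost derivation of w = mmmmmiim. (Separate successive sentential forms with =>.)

S=>mS=>mmS=>mmmS=>mmmmS=>mmmmmS=>mmmmmiim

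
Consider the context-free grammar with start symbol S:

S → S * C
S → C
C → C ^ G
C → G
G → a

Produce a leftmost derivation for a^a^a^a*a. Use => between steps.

S=>S*C=>C*C=>C^G*C=>C^G^G*C=>C^G^G^G*C=>G^G^G^G*C=>a^G^G^G*C=>a^a^G^G*C=>a^a^a^G*C=>a^a^a^a*C=>a^a^a^a*G=>a^a^a^a*a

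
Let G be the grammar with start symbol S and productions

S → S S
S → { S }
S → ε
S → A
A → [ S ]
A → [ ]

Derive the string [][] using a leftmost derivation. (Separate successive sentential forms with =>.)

S=>SS=>AS=>[]S=>[]A=>[][]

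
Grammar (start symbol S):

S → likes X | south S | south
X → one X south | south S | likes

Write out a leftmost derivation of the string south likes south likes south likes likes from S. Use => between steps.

S => south S   [S → south S]
south S => south likes X   [S → likes X]
south likes X => south likes south S   [X → south S]
south likes south S => south likes south likes X   [S → likes X]
south likes south likes X => south likes south likes south S   [X → south S]
south likes south likes south S => south likes south likes south likes X   [S → likes X]
south likes south likes south likes X => south likes south likes south likes likes   [X → likes]

S => south S => south likes X => south likes south S => south likes south likes X => south likes south likes south S => south likes south likes south likes X => south likes south likes south likes likes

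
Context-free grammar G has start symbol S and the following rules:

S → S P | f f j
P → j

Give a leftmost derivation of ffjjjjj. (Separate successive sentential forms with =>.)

S => SP => SPP => SPPP => SPPPP => ffjPPPP => ffjjPPP => ffjjjPP => ffjjjjP => ffjjjjj

S => SP   [S → S P]
SP => SPP   [S → S P]
SPP => SPPP   [S → S P]
SPPP => SPPPP   [S → S P]
SPPPP => ffjPPPP   [S → f f j]
ffjPPPP => ffjjPPP   [P → j]
ffjjPPP => ffjjjPP   [P → j]
ffjjjPP => ffjjjjP   [P → j]
ffjjjjP => ffjjjjj   [P → j]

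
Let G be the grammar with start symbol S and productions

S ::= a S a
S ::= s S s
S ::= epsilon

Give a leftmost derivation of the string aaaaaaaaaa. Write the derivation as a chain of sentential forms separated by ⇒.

S ⇒ aSa ⇒ aaSaa ⇒ aaaSaaa ⇒ aaaaSaaaa ⇒ aaaaaSaaaaa ⇒ aaaaaaaaaa

S ⇒ aSa   [S ::= a S a]
aSa ⇒ aaSaa   [S ::= a S a]
aaSaa ⇒ aaaSaaa   [S ::= a S a]
aaaSaaa ⇒ aaaaSaaaa   [S ::= a S a]
aaaaSaaaa ⇒ aaaaaSaaaaa   [S ::= a S a]
aaaaaSaaaaa ⇒ aaaaaaaaaa   [S ::= epsilon]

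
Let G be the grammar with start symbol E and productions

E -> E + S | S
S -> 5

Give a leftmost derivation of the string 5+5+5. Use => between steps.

E => E+S => E+S+S => S+S+S => 5+S+S => 5+5+S => 5+5+5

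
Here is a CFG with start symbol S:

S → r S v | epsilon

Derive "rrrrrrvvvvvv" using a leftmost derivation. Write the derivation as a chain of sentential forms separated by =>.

S => rSv   [S → r S v]
rSv => rrSvv   [S → r S v]
rrSvv => rrrSvvv   [S → r S v]
rrrSvvv => rrrrSvvvv   [S → r S v]
rrrrSvvvv => rrrrrSvvvvv   [S → r S v]
rrrrrSvvvvv => rrrrrrSvvvvvv   [S → r S v]
rrrrrrSvvvvvv => rrrrrrvvvvvv   [S → epsilon]

S => rSv => rrSvv => rrrSvvv => rrrrSvvvv => rrrrrSvvvvv => rrrrrrSvvvvvv => rrrrrrvvvvvv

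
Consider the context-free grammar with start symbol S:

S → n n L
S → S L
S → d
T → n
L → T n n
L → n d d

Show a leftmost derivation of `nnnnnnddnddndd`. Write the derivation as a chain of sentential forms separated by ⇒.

S ⇒ SL ⇒ SLL ⇒ SLLL ⇒ nnLLLL ⇒ nnTnnLLL ⇒ nnnnnLLL ⇒ nnnnnnddLL ⇒ nnnnnnddnddL ⇒ nnnnnnddnddndd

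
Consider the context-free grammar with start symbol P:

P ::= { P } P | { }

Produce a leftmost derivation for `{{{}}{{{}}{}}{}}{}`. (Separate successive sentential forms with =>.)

P => {P}P => {{P}P}P => {{{}}P}P => {{{}}{P}P}P => {{{}}{{P}P}P}P => {{{}}{{{}}P}P}P => {{{}}{{{}}{}}P}P => {{{}}{{{}}{}}{}}P => {{{}}{{{}}{}}{}}{}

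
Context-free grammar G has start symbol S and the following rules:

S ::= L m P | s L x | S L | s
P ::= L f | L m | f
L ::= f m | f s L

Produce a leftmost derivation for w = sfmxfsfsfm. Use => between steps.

S=>SL=>sLxL=>sfmxL=>sfmxfsL=>sfmxfsfsL=>sfmxfsfsfm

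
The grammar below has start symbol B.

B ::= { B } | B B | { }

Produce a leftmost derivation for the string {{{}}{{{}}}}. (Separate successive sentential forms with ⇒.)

B ⇒ {B} ⇒ {BB} ⇒ {{B}B} ⇒ {{{}}B} ⇒ {{{}}{B}} ⇒ {{{}}{{B}}} ⇒ {{{}}{{{}}}}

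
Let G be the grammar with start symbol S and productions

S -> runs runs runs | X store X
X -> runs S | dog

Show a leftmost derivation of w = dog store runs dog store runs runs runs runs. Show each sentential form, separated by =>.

S => X store X   [S -> X store X]
X store X => dog store X   [X -> dog]
dog store X => dog store runs S   [X -> runs S]
dog store runs S => dog store runs X store X   [S -> X store X]
dog store runs X store X => dog store runs dog store X   [X -> dog]
dog store runs dog store X => dog store runs dog store runs S   [X -> runs S]
dog store runs dog store runs S => dog store runs dog store runs runs runs runs   [S -> runs runs runs]

S => X store X => dog store X => dog store runs S => dog store runs X store X => dog store runs dog store X => dog store runs dog store runs S => dog store runs dog store runs runs runs runs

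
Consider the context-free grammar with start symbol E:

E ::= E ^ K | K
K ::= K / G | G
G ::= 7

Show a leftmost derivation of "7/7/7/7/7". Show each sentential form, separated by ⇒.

E ⇒ K ⇒ K/G ⇒ K/G/G ⇒ K/G/G/G ⇒ K/G/G/G/G ⇒ G/G/G/G/G ⇒ 7/G/G/G/G ⇒ 7/7/G/G/G ⇒ 7/7/7/G/G ⇒ 7/7/7/7/G ⇒ 7/7/7/7/7

E ⇒ K   [E ::= K]
K ⇒ K/G   [K ::= K / G]
K/G ⇒ K/G/G   [K ::= K / G]
K/G/G ⇒ K/G/G/G   [K ::= K / G]
K/G/G/G ⇒ K/G/G/G/G   [K ::= K / G]
K/G/G/G/G ⇒ G/G/G/G/G   [K ::= G]
G/G/G/G/G ⇒ 7/G/G/G/G   [G ::= 7]
7/G/G/G/G ⇒ 7/7/G/G/G   [G ::= 7]
7/7/G/G/G ⇒ 7/7/7/G/G   [G ::= 7]
7/7/7/G/G ⇒ 7/7/7/7/G   [G ::= 7]
7/7/7/7/G ⇒ 7/7/7/7/7   [G ::= 7]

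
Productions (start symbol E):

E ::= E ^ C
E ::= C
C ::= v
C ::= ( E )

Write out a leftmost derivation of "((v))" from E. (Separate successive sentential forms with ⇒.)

E ⇒ C   [E ::= C]
C ⇒ (E)   [C ::= ( E )]
(E) ⇒ (C)   [E ::= C]
(C) ⇒ ((E))   [C ::= ( E )]
((E)) ⇒ ((C))   [E ::= C]
((C)) ⇒ ((v))   [C ::= v]

E⇒C⇒(E)⇒(C)⇒((E))⇒((C))⇒((v))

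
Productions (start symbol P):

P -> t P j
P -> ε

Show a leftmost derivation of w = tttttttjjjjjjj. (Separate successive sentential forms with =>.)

P => tPj => ttPjj => tttPjjj => ttttPjjjj => tttttPjjjjj => ttttttPjjjjjj => tttttttPjjjjjjj => tttttttjjjjjjj

P => tPj   [P -> t P j]
tPj => ttPjj   [P -> t P j]
ttPjj => tttPjjj   [P -> t P j]
tttPjjj => ttttPjjjj   [P -> t P j]
ttttPjjjj => tttttPjjjjj   [P -> t P j]
tttttPjjjjj => ttttttPjjjjjj   [P -> t P j]
ttttttPjjjjjj => tttttttPjjjjjjj   [P -> t P j]
tttttttPjjjjjjj => tttttttjjjjjjj   [P -> ε]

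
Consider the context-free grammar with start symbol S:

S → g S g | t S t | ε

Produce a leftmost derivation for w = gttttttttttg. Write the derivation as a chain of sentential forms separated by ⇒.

S ⇒ gSg   [S → g S g]
gSg ⇒ gtStg   [S → t S t]
gtStg ⇒ gttSttg   [S → t S t]
gttSttg ⇒ gtttStttg   [S → t S t]
gtttStttg ⇒ gttttSttttg   [S → t S t]
gttttSttttg ⇒ gtttttStttttg   [S → t S t]
gtttttStttttg ⇒ gttttttttttg   [S → ε]

S⇒gSg⇒gtStg⇒gttSttg⇒gtttStttg⇒gttttSttttg⇒gtttttStttttg⇒gttttttttttg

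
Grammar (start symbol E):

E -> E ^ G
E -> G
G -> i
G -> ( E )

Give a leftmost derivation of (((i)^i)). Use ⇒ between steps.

E ⇒ G   [E -> G]
G ⇒ (E)   [G -> ( E )]
(E) ⇒ (G)   [E -> G]
(G) ⇒ ((E))   [G -> ( E )]
((E)) ⇒ ((E^G))   [E -> E ^ G]
((E^G)) ⇒ ((G^G))   [E -> G]
((G^G)) ⇒ (((E)^G))   [G -> ( E )]
(((E)^G)) ⇒ (((G)^G))   [E -> G]
(((G)^G)) ⇒ (((i)^G))   [G -> i]
(((i)^G)) ⇒ (((i)^i))   [G -> i]

E⇒G⇒(E)⇒(G)⇒((E))⇒((E^G))⇒((G^G))⇒(((E)^G))⇒(((G)^G))⇒(((i)^G))⇒(((i)^i))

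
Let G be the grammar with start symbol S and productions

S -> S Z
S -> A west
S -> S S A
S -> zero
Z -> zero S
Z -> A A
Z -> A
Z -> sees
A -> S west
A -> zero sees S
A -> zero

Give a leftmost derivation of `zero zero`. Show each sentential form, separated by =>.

S => S Z => zero Z => zero A => zero zero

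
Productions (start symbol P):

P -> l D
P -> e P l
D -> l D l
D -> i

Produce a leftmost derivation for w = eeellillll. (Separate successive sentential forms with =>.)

P=>ePl=>eePll=>eeePlll=>eeelDlll=>eeellDllll=>eeellillll

P => ePl   [P -> e P l]
ePl => eePll   [P -> e P l]
eePll => eeePlll   [P -> e P l]
eeePlll => eeelDlll   [P -> l D]
eeelDlll => eeellDllll   [D -> l D l]
eeellDllll => eeellillll   [D -> i]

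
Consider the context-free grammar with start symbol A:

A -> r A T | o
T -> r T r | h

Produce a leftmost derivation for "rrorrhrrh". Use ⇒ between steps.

A⇒rAT⇒rrATT⇒rroTT⇒rrorTrT⇒rrorrTrrT⇒rrorrhrrT⇒rrorrhrrh

A ⇒ rAT   [A -> r A T]
rAT ⇒ rrATT   [A -> r A T]
rrATT ⇒ rroTT   [A -> o]
rroTT ⇒ rrorTrT   [T -> r T r]
rrorTrT ⇒ rrorrTrrT   [T -> r T r]
rrorrTrrT ⇒ rrorrhrrT   [T -> h]
rrorrhrrT ⇒ rrorrhrrh   [T -> h]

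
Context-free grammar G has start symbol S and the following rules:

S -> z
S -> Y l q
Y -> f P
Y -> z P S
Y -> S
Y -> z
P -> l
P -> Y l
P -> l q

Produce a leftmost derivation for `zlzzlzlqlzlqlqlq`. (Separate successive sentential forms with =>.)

S => Ylq => Slq => Ylqlq => zPSlqlq => zlSlqlq => zlYlqlqlq => zlzPSlqlqlq => zlzYlSlqlqlq => zlzzPSlSlqlqlq => zlzzlSlSlqlqlq => zlzzlYlqlSlqlqlq => zlzzlzlqlSlqlqlq => zlzzlzlqlzlqlqlq

S => Ylq   [S -> Y l q]
Ylq => Slq   [Y -> S]
Slq => Ylqlq   [S -> Y l q]
Ylqlq => zPSlqlq   [Y -> z P S]
zPSlqlq => zlSlqlq   [P -> l]
zlSlqlq => zlYlqlqlq   [S -> Y l q]
zlYlqlqlq => zlzPSlqlqlq   [Y -> z P S]
zlzPSlqlqlq => zlzYlSlqlqlq   [P -> Y l]
zlzYlSlqlqlq => zlzzPSlSlqlqlq   [Y -> z P S]
zlzzPSlSlqlqlq => zlzzlSlSlqlqlq   [P -> l]
zlzzlSlSlqlqlq => zlzzlYlqlSlqlqlq   [S -> Y l q]
zlzzlYlqlSlqlqlq => zlzzlzlqlSlqlqlq   [Y -> z]
zlzzlzlqlSlqlqlq => zlzzlzlqlzlqlqlq   [S -> z]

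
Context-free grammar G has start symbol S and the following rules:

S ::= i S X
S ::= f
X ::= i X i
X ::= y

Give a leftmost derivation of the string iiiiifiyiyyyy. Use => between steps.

S=>iSX=>iiSXX=>iiiSXXX=>iiiiSXXXX=>iiiiiSXXXXX=>iiiiifXXXXX=>iiiiifiXiXXXX=>iiiiifiyiXXXX=>iiiiifiyiyXXX=>iiiiifiyiyyXX=>iiiiifiyiyyyX=>iiiiifiyiyyyy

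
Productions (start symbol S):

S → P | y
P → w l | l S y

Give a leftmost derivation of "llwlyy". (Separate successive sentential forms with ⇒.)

S ⇒ P   [S → P]
P ⇒ lSy   [P → l S y]
lSy ⇒ lPy   [S → P]
lPy ⇒ llSyy   [P → l S y]
llSyy ⇒ llPyy   [S → P]
llPyy ⇒ llwlyy   [P → w l]

S ⇒ P ⇒ lSy ⇒ lPy ⇒ llSyy ⇒ llPyy ⇒ llwlyy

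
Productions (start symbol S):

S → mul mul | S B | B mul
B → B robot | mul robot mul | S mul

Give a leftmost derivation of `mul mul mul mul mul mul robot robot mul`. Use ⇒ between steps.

S ⇒ B mul ⇒ B robot mul ⇒ B robot robot mul ⇒ S mul robot robot mul ⇒ S B mul robot robot mul ⇒ mul mul B mul robot robot mul ⇒ mul mul S mul mul robot robot mul ⇒ mul mul mul mul mul mul robot robot mul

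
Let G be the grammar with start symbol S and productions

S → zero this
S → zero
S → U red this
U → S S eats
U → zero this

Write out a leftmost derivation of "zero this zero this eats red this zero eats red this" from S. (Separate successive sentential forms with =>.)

S => U red this   [S → U red this]
U red this => S S eats red this   [U → S S eats]
S S eats red this => U red this S eats red this   [S → U red this]
U red this S eats red this => S S eats red this S eats red this   [U → S S eats]
S S eats red this S eats red this => zero this S eats red this S eats red this   [S → zero this]
zero this S eats red this S eats red this => zero this zero this eats red this S eats red this   [S → zero this]
zero this zero this eats red this S eats red this => zero this zero this eats red this zero eats red this   [S → zero]

S => U red this => S S eats red this => U red this S eats red this => S S eats red this S eats red this => zero this S eats red this S eats red this => zero this zero this eats red this S eats red this => zero this zero this eats red this zero eats red this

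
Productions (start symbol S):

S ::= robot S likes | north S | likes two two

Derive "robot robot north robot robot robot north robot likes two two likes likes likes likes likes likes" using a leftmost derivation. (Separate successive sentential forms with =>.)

S => robot S likes => robot robot S likes likes => robot robot north S likes likes => robot robot north robot S likes likes likes => robot robot north robot robot S likes likes likes likes => robot robot north robot robot robot S likes likes likes likes likes => robot robot north robot robot robot north S likes likes likes likes likes => robot robot north robot robot robot north robot S likes likes likes likes likes likes => robot robot north robot robot robot north robot likes two two likes likes likes likes likes likes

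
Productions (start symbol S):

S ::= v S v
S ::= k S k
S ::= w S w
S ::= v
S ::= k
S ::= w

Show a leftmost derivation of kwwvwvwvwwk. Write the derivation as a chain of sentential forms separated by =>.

S => kSk => kwSwk => kwwSwwk => kwwvSvwwk => kwwvwSwvwwk => kwwvwvwvwwk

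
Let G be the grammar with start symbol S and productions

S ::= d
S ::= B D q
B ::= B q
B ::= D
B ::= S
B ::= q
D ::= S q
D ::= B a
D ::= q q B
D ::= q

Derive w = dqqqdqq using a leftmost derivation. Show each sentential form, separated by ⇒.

S ⇒ BDq ⇒ BqDq ⇒ BqqDq ⇒ DqqDq ⇒ SqqqDq ⇒ dqqqDq ⇒ dqqqSqq ⇒ dqqqdqq

S ⇒ BDq   [S ::= B D q]
BDq ⇒ BqDq   [B ::= B q]
BqDq ⇒ BqqDq   [B ::= B q]
BqqDq ⇒ DqqDq   [B ::= D]
DqqDq ⇒ SqqqDq   [D ::= S q]
SqqqDq ⇒ dqqqDq   [S ::= d]
dqqqDq ⇒ dqqqSqq   [D ::= S q]
dqqqSqq ⇒ dqqqdqq   [S ::= d]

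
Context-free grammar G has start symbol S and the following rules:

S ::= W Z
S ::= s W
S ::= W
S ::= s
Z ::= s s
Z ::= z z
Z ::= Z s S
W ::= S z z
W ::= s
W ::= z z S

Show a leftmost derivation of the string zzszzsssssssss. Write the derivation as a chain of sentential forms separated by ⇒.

S ⇒ WZ ⇒ zzSZ ⇒ zzWZZ ⇒ zzSzzZZ ⇒ zzszzZZ ⇒ zzszzZsSZ ⇒ zzszzZsSsSZ ⇒ zzszzsssSsSZ ⇒ zzszzssssWsSZ ⇒ zzszzssssssSZ ⇒ zzszzsssssssZ ⇒ zzszzsssssssss

S ⇒ WZ   [S ::= W Z]
WZ ⇒ zzSZ   [W ::= z z S]
zzSZ ⇒ zzWZZ   [S ::= W Z]
zzWZZ ⇒ zzSzzZZ   [W ::= S z z]
zzSzzZZ ⇒ zzszzZZ   [S ::= s]
zzszzZZ ⇒ zzszzZsSZ   [Z ::= Z s S]
zzszzZsSZ ⇒ zzszzZsSsSZ   [Z ::= Z s S]
zzszzZsSsSZ ⇒ zzszzsssSsSZ   [Z ::= s s]
zzszzsssSsSZ ⇒ zzszzssssWsSZ   [S ::= s W]
zzszzssssWsSZ ⇒ zzszzssssssSZ   [W ::= s]
zzszzssssssSZ ⇒ zzszzsssssssZ   [S ::= s]
zzszzsssssssZ ⇒ zzszzsssssssss   [Z ::= s s]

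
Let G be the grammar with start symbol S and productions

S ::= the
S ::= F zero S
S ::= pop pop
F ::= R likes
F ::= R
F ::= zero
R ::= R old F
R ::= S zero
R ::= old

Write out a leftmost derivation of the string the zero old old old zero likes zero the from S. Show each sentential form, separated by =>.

S => F zero S => R likes zero S => R old F likes zero S => S zero old F likes zero S => the zero old F likes zero S => the zero old R likes zero S => the zero old R old F likes zero S => the zero old old old F likes zero S => the zero old old old zero likes zero S => the zero old old old zero likes zero the

S => F zero S   [S ::= F zero S]
F zero S => R likes zero S   [F ::= R likes]
R likes zero S => R old F likes zero S   [R ::= R old F]
R old F likes zero S => S zero old F likes zero S   [R ::= S zero]
S zero old F likes zero S => the zero old F likes zero S   [S ::= the]
the zero old F likes zero S => the zero old R likes zero S   [F ::= R]
the zero old R likes zero S => the zero old R old F likes zero S   [R ::= R old F]
the zero old R old F likes zero S => the zero old old old F likes zero S   [R ::= old]
the zero old old old F likes zero S => the zero old old old zero likes zero S   [F ::= zero]
the zero old old old zero likes zero S => the zero old old old zero likes zero the   [S ::= the]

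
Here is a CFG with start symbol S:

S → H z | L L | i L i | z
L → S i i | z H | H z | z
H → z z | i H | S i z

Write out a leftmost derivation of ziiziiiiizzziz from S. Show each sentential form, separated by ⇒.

S⇒LL⇒SiiL⇒ziiL⇒ziizH⇒ziiziH⇒ziiziiH⇒ziiziiiH⇒ziiziiiiH⇒ziiziiiiSiz⇒ziiziiiiHziz⇒ziiziiiiiHziz⇒ziiziiiiizzziz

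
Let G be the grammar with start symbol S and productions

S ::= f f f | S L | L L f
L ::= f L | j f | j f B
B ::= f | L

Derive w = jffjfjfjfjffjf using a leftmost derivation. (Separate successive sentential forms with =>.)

S=>SL=>LLfL=>jfBLfL=>jffLfL=>jffjfBfL=>jffjfLfL=>jffjfjfBfL=>jffjfjfLfL=>jffjfjfjfBfL=>jffjfjfjfLfL=>jffjfjfjfjffL=>jffjfjfjfjffjf

S => SL   [S ::= S L]
SL => LLfL   [S ::= L L f]
LLfL => jfBLfL   [L ::= j f B]
jfBLfL => jffLfL   [B ::= f]
jffLfL => jffjfBfL   [L ::= j f B]
jffjfBfL => jffjfLfL   [B ::= L]
jffjfLfL => jffjfjfBfL   [L ::= j f B]
jffjfjfBfL => jffjfjfLfL   [B ::= L]
jffjfjfLfL => jffjfjfjfBfL   [L ::= j f B]
jffjfjfjfBfL => jffjfjfjfLfL   [B ::= L]
jffjfjfjfLfL => jffjfjfjfjffL   [L ::= j f]
jffjfjfjfjffL => jffjfjfjfjffjf   [L ::= j f]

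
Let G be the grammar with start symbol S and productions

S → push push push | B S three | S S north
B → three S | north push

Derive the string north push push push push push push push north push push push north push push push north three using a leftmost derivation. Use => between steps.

S => B S three => north push S three => north push S S north three => north push S S north S north three => north push S S north S north S north three => north push push push push S north S north S north three => north push push push push push push push north S north S north three => north push push push push push push push north push push push north S north three => north push push push push push push push north push push push north push push push north three

S => B S three   [S → B S three]
B S three => north push S three   [B → north push]
north push S three => north push S S north three   [S → S S north]
north push S S north three => north push S S north S north three   [S → S S north]
north push S S north S north three => north push S S north S north S north three   [S → S S north]
north push S S north S north S north three => north push push push push S north S north S north three   [S → push push push]
north push push push push S north S north S north three => north push push push push push push push north S north S north three   [S → push push push]
north push push push push push push push north S north S north three => north push push push push push push push north push push push north S north three   [S → push push push]
north push push push push push push push north push push push north S north three => north push push push push push push push north push push push north push push push north three   [S → push push push]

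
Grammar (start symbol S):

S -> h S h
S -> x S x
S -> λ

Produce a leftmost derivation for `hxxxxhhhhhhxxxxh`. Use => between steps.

S => hSh => hxSxh => hxxSxxh => hxxxSxxxh => hxxxxSxxxxh => hxxxxhShxxxxh => hxxxxhhShhxxxxh => hxxxxhhhShhhxxxxh => hxxxxhhhhhhxxxxh

S => hSh   [S -> h S h]
hSh => hxSxh   [S -> x S x]
hxSxh => hxxSxxh   [S -> x S x]
hxxSxxh => hxxxSxxxh   [S -> x S x]
hxxxSxxxh => hxxxxSxxxxh   [S -> x S x]
hxxxxSxxxxh => hxxxxhShxxxxh   [S -> h S h]
hxxxxhShxxxxh => hxxxxhhShhxxxxh   [S -> h S h]
hxxxxhhShhxxxxh => hxxxxhhhShhhxxxxh   [S -> h S h]
hxxxxhhhShhhxxxxh => hxxxxhhhhhhxxxxh   [S -> λ]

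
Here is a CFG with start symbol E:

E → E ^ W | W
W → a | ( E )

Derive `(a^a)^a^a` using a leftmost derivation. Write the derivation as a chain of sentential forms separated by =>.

E => E^W => E^W^W => W^W^W => (E)^W^W => (E^W)^W^W => (W^W)^W^W => (a^W)^W^W => (a^a)^W^W => (a^a)^a^W => (a^a)^a^a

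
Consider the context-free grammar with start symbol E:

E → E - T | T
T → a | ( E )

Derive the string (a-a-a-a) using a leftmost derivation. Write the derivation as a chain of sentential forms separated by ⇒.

E ⇒ T   [E → T]
T ⇒ (E)   [T → ( E )]
(E) ⇒ (E-T)   [E → E - T]
(E-T) ⇒ (E-T-T)   [E → E - T]
(E-T-T) ⇒ (E-T-T-T)   [E → E - T]
(E-T-T-T) ⇒ (T-T-T-T)   [E → T]
(T-T-T-T) ⇒ (a-T-T-T)   [T → a]
(a-T-T-T) ⇒ (a-a-T-T)   [T → a]
(a-a-T-T) ⇒ (a-a-a-T)   [T → a]
(a-a-a-T) ⇒ (a-a-a-a)   [T → a]

E⇒T⇒(E)⇒(E-T)⇒(E-T-T)⇒(E-T-T-T)⇒(T-T-T-T)⇒(a-T-T-T)⇒(a-a-T-T)⇒(a-a-a-T)⇒(a-a-a-a)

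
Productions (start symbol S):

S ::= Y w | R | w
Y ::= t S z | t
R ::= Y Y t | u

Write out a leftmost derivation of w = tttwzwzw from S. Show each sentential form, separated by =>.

S => Yw => tSzw => tYwzw => ttSzwzw => ttYwzwzw => tttwzwzw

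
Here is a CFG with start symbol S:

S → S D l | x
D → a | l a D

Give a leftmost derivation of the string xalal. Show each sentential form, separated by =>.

S => SDl   [S → S D l]
SDl => SDlDl   [S → S D l]
SDlDl => xDlDl   [S → x]
xDlDl => xalDl   [D → a]
xalDl => xalal   [D → a]

S=>SDl=>SDlDl=>xDlDl=>xalDl=>xalal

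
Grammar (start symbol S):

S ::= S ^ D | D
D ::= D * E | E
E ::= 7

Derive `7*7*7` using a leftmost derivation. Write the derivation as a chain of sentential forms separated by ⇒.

S ⇒ D ⇒ D*E ⇒ D*E*E ⇒ E*E*E ⇒ 7*E*E ⇒ 7*7*E ⇒ 7*7*7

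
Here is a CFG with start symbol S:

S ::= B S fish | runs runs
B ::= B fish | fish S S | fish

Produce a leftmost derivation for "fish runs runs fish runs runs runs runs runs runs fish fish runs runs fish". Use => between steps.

S => B S fish => B fish S fish => fish S S fish S fish => fish runs runs S fish S fish => fish runs runs B S fish fish S fish => fish runs runs fish S S S fish fish S fish => fish runs runs fish runs runs S S fish fish S fish => fish runs runs fish runs runs runs runs S fish fish S fish => fish runs runs fish runs runs runs runs runs runs fish fish S fish => fish runs runs fish runs runs runs runs runs runs fish fish runs runs fish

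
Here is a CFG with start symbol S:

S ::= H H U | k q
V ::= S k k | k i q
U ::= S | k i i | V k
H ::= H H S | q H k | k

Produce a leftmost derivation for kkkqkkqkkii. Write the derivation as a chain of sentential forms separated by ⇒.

S ⇒ HHU ⇒ HHSHU ⇒ HHSHSHU ⇒ kHSHSHU ⇒ kkSHSHU ⇒ kkkqHSHU ⇒ kkkqkSHU ⇒ kkkqkkqHU ⇒ kkkqkkqkU ⇒ kkkqkkqkkii

S ⇒ HHU   [S ::= H H U]
HHU ⇒ HHSHU   [H ::= H H S]
HHSHU ⇒ HHSHSHU   [H ::= H H S]
HHSHSHU ⇒ kHSHSHU   [H ::= k]
kHSHSHU ⇒ kkSHSHU   [H ::= k]
kkSHSHU ⇒ kkkqHSHU   [S ::= k q]
kkkqHSHU ⇒ kkkqkSHU   [H ::= k]
kkkqkSHU ⇒ kkkqkkqHU   [S ::= k q]
kkkqkkqHU ⇒ kkkqkkqkU   [H ::= k]
kkkqkkqkU ⇒ kkkqkkqkkii   [U ::= k i i]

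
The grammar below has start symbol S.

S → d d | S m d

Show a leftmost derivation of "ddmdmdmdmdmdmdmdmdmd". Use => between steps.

S => Smd => Smdmd => Smdmdmd => Smdmdmdmd => Smdmdmdmdmd => Smdmdmdmdmdmd => Smdmdmdmdmdmdmd => Smdmdmdmdmdmdmdmd => Smdmdmdmdmdmdmdmdmd => ddmdmdmdmdmdmdmdmdmd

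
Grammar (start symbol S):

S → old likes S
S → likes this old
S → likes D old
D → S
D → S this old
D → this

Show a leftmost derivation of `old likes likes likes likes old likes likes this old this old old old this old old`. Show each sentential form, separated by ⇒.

S ⇒ old likes S ⇒ old likes likes D old ⇒ old likes likes S this old old ⇒ old likes likes likes D old this old old ⇒ old likes likes likes S old this old old ⇒ old likes likes likes likes D old old this old old ⇒ old likes likes likes likes S this old old old this old old ⇒ old likes likes likes likes old likes S this old old old this old old ⇒ old likes likes likes likes old likes likes this old this old old old this old old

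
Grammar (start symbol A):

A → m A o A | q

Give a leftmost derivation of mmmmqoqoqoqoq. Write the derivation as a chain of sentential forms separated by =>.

A=>mAoA=>mmAoAoA=>mmmAoAoAoA=>mmmmAoAoAoAoA=>mmmmqoAoAoAoA=>mmmmqoqoAoAoA=>mmmmqoqoqoAoA=>mmmmqoqoqoqoA=>mmmmqoqoqoqoq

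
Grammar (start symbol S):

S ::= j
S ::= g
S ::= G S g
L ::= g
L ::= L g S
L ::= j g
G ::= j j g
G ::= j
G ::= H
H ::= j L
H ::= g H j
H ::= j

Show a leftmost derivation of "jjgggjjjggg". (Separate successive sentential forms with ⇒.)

S ⇒ GSg ⇒ jjgSg ⇒ jjgGSgg ⇒ jjgHSgg ⇒ jjggHjSgg ⇒ jjgggHjjSgg ⇒ jjgggjjjSgg ⇒ jjgggjjjggg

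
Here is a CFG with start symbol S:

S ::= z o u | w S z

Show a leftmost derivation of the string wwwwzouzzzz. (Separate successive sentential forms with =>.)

S => wSz   [S ::= w S z]
wSz => wwSzz   [S ::= w S z]
wwSzz => wwwSzzz   [S ::= w S z]
wwwSzzz => wwwwSzzzz   [S ::= w S z]
wwwwSzzzz => wwwwzouzzzz   [S ::= z o u]

S => wSz => wwSzz => wwwSzzz => wwwwSzzzz => wwwwzouzzzz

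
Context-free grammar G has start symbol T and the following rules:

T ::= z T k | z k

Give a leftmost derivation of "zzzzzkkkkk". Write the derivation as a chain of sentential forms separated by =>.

T => zTk => zzTkk => zzzTkkk => zzzzTkkkk => zzzzzkkkkk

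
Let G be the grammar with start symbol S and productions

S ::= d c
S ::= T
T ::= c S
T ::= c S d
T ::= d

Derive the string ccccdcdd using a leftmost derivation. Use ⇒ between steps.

S ⇒ T   [S ::= T]
T ⇒ cS   [T ::= c S]
cS ⇒ cT   [S ::= T]
cT ⇒ ccSd   [T ::= c S d]
ccSd ⇒ ccTd   [S ::= T]
ccTd ⇒ cccSd   [T ::= c S]
cccSd ⇒ cccTd   [S ::= T]
cccTd ⇒ ccccSdd   [T ::= c S d]
ccccSdd ⇒ ccccdcdd   [S ::= d c]

S⇒T⇒cS⇒cT⇒ccSd⇒ccTd⇒cccSd⇒cccTd⇒ccccSdd⇒ccccdcdd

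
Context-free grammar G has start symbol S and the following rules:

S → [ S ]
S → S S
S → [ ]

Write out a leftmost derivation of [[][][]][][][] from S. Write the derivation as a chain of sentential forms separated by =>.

S => SS => SSS => SSSS => [S]SSS => [SS]SSS => [SSS]SSS => [[]SS]SSS => [[][]S]SSS => [[][][]]SSS => [[][][]][]SS => [[][][]][][]S => [[][][]][][][]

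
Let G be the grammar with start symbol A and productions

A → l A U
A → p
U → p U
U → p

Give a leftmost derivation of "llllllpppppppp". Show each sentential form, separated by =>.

A => lAU   [A → l A U]
lAU => llAUU   [A → l A U]
llAUU => lllAUUU   [A → l A U]
lllAUUU => llllAUUUU   [A → l A U]
llllAUUUU => lllllAUUUUU   [A → l A U]
lllllAUUUUU => llllllAUUUUUU   [A → l A U]
llllllAUUUUUU => llllllpUUUUUU   [A → p]
llllllpUUUUUU => llllllppUUUUUU   [U → p U]
llllllppUUUUUU => llllllpppUUUUU   [U → p]
llllllpppUUUUU => llllllppppUUUU   [U → p]
llllllppppUUUU => llllllpppppUUU   [U → p]
llllllpppppUUU => llllllppppppUU   [U → p]
llllllppppppUU => llllllpppppppU   [U → p]
llllllpppppppU => llllllpppppppp   [U → p]

A=>lAU=>llAUU=>lllAUUU=>llllAUUUU=>lllllAUUUUU=>llllllAUUUUUU=>llllllpUUUUUU=>llllllppUUUUUU=>llllllpppUUUUU=>llllllppppUUUU=>llllllpppppUUU=>llllllppppppUU=>llllllpppppppU=>llllllpppppppp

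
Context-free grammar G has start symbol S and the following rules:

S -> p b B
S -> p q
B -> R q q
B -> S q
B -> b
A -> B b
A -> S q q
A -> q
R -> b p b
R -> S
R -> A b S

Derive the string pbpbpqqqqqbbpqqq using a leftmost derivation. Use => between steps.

S => pbB => pbRqq => pbAbSqq => pbBbbSqq => pbRqqbbSqq => pbSqqbbSqq => pbpbBqqbbSqq => pbpbRqqqqbbSqq => pbpbSqqqqbbSqq => pbpbpqqqqqbbSqq => pbpbpqqqqqbbpqqq

S => pbB   [S -> p b B]
pbB => pbRqq   [B -> R q q]
pbRqq => pbAbSqq   [R -> A b S]
pbAbSqq => pbBbbSqq   [A -> B b]
pbBbbSqq => pbRqqbbSqq   [B -> R q q]
pbRqqbbSqq => pbSqqbbSqq   [R -> S]
pbSqqbbSqq => pbpbBqqbbSqq   [S -> p b B]
pbpbBqqbbSqq => pbpbRqqqqbbSqq   [B -> R q q]
pbpbRqqqqbbSqq => pbpbSqqqqbbSqq   [R -> S]
pbpbSqqqqbbSqq => pbpbpqqqqqbbSqq   [S -> p q]
pbpbpqqqqqbbSqq => pbpbpqqqqqbbpqqq   [S -> p q]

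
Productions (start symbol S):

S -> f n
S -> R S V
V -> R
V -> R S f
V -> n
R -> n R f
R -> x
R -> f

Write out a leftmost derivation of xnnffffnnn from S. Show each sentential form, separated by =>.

S => RSV   [S -> R S V]
RSV => xSV   [R -> x]
xSV => xRSVV   [S -> R S V]
xRSVV => xnRfSVV   [R -> n R f]
xnRfSVV => xnnRffSVV   [R -> n R f]
xnnRffSVV => xnnfffSVV   [R -> f]
xnnfffSVV => xnnffffnVV   [S -> f n]
xnnffffnVV => xnnffffnnV   [V -> n]
xnnffffnnV => xnnffffnnn   [V -> n]

S => RSV => xSV => xRSVV => xnRfSVV => xnnRffSVV => xnnfffSVV => xnnffffnVV => xnnffffnnV => xnnffffnnn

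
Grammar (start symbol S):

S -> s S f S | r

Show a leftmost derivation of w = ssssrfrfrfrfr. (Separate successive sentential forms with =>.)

S=>sSfS=>ssSfSfS=>sssSfSfSfS=>ssssSfSfSfSfS=>ssssrfSfSfSfS=>ssssrfrfSfSfS=>ssssrfrfrfSfS=>ssssrfrfrfrfS=>ssssrfrfrfrfr

S => sSfS   [S -> s S f S]
sSfS => ssSfSfS   [S -> s S f S]
ssSfSfS => sssSfSfSfS   [S -> s S f S]
sssSfSfSfS => ssssSfSfSfSfS   [S -> s S f S]
ssssSfSfSfSfS => ssssrfSfSfSfS   [S -> r]
ssssrfSfSfSfS => ssssrfrfSfSfS   [S -> r]
ssssrfrfSfSfS => ssssrfrfrfSfS   [S -> r]
ssssrfrfrfSfS => ssssrfrfrfrfS   [S -> r]
ssssrfrfrfrfS => ssssrfrfrfrfr   [S -> r]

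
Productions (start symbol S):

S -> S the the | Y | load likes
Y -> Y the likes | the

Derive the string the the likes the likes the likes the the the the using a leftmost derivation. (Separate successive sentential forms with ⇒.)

S ⇒ S the the   [S -> S the the]
S the the ⇒ S the the the the   [S -> S the the]
S the the the the ⇒ Y the the the the   [S -> Y]
Y the the the the ⇒ Y the likes the the the the   [Y -> Y the likes]
Y the likes the the the the ⇒ Y the likes the likes the the the the   [Y -> Y the likes]
Y the likes the likes the the the the ⇒ Y the likes the likes the likes the the the the   [Y -> Y the likes]
Y the likes the likes the likes the the the the ⇒ the the likes the likes the likes the the the the   [Y -> the]

S ⇒ S the the ⇒ S the the the the ⇒ Y the the the the ⇒ Y the likes the the the the ⇒ Y the likes the likes the the the the ⇒ Y the likes the likes the likes the the the the ⇒ the the likes the likes the likes the the the the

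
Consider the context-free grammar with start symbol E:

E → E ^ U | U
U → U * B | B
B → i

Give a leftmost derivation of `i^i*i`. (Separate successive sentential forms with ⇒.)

E⇒E^U⇒U^U⇒B^U⇒i^U⇒i^U*B⇒i^B*B⇒i^i*B⇒i^i*i

E ⇒ E^U   [E → E ^ U]
E^U ⇒ U^U   [E → U]
U^U ⇒ B^U   [U → B]
B^U ⇒ i^U   [B → i]
i^U ⇒ i^U*B   [U → U * B]
i^U*B ⇒ i^B*B   [U → B]
i^B*B ⇒ i^i*B   [B → i]
i^i*B ⇒ i^i*i   [B → i]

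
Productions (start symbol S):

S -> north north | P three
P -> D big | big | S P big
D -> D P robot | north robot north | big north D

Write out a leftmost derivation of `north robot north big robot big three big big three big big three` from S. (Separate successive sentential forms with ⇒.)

S ⇒ P three   [S -> P three]
P three ⇒ S P big three   [P -> S P big]
S P big three ⇒ P three P big three   [S -> P three]
P three P big three ⇒ S P big three P big three   [P -> S P big]
S P big three P big three ⇒ P three P big three P big three   [S -> P three]
P three P big three P big three ⇒ D big three P big three P big three   [P -> D big]
D big three P big three P big three ⇒ D P robot big three P big three P big three   [D -> D P robot]
D P robot big three P big three P big three ⇒ north robot north P robot big three P big three P big three   [D -> north robot north]
north robot north P robot big three P big three P big three ⇒ north robot north big robot big three P big three P big three   [P -> big]
north robot north big robot big three P big three P big three ⇒ north robot north big robot big three big big three P big three   [P -> big]
north robot north big robot big three big big three P big three ⇒ north robot north big robot big three big big three big big three   [P -> big]

S ⇒ P three ⇒ S P big three ⇒ P three P big three ⇒ S P big three P big three ⇒ P three P big three P big three ⇒ D big three P big three P big three ⇒ D P robot big three P big three P big three ⇒ north robot north P robot big three P big three P big three ⇒ north robot north big robot big three P big three P big three ⇒ north robot north big robot big three big big three P big three ⇒ north robot north big robot big three big big three big big three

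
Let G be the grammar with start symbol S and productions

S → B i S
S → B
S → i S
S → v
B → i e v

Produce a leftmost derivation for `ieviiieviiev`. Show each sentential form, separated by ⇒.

S ⇒ BiS   [S → B i S]
BiS ⇒ ieviS   [B → i e v]
ieviS ⇒ ieviiS   [S → i S]
ieviiS ⇒ ieviiBiS   [S → B i S]
ieviiBiS ⇒ ieviiieviS   [B → i e v]
ieviiieviS ⇒ ieviiieviB   [S → B]
ieviiieviB ⇒ ieviiieviiev   [B → i e v]

S ⇒ BiS ⇒ ieviS ⇒ ieviiS ⇒ ieviiBiS ⇒ ieviiieviS ⇒ ieviiieviB ⇒ ieviiieviiev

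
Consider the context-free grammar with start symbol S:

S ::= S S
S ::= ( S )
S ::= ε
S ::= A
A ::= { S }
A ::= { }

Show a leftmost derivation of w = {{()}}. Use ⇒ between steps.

S ⇒ SS   [S ::= S S]
SS ⇒ SSS   [S ::= S S]
SSS ⇒ ASS   [S ::= A]
ASS ⇒ {S}SS   [A ::= { S }]
{S}SS ⇒ {A}SS   [S ::= A]
{A}SS ⇒ {{S}}SS   [A ::= { S }]
{{S}}SS ⇒ {{(S)}}SS   [S ::= ( S )]
{{(S)}}SS ⇒ {{()}}SS   [S ::= ε]
{{()}}SS ⇒ {{()}}S   [S ::= ε]
{{()}}S ⇒ {{()}}   [S ::= ε]

S⇒SS⇒SSS⇒ASS⇒{S}SS⇒{A}SS⇒{{S}}SS⇒{{(S)}}SS⇒{{()}}SS⇒{{()}}S⇒{{()}}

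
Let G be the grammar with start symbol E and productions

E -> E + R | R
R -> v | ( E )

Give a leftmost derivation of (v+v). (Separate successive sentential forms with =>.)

E => R   [E -> R]
R => (E)   [R -> ( E )]
(E) => (E+R)   [E -> E + R]
(E+R) => (R+R)   [E -> R]
(R+R) => (v+R)   [R -> v]
(v+R) => (v+v)   [R -> v]

E => R => (E) => (E+R) => (R+R) => (v+R) => (v+v)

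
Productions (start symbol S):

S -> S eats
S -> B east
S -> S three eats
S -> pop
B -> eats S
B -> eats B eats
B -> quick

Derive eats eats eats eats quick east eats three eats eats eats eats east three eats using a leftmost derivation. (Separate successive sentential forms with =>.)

S => S three eats => B east three eats => eats B eats east three eats => eats eats B eats eats east three eats => eats eats eats B eats eats eats east three eats => eats eats eats eats S eats eats eats east three eats => eats eats eats eats S three eats eats eats eats east three eats => eats eats eats eats S eats three eats eats eats eats east three eats => eats eats eats eats B east eats three eats eats eats eats east three eats => eats eats eats eats quick east eats three eats eats eats eats east three eats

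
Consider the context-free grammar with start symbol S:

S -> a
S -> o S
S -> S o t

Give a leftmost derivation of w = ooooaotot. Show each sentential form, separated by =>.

S => oS => oSot => ooSot => oooSot => ooooSot => ooooSotot => ooooaotot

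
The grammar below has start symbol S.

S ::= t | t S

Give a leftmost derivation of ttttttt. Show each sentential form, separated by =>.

S => tS => ttS => tttS => ttttS => tttttS => ttttttS => ttttttt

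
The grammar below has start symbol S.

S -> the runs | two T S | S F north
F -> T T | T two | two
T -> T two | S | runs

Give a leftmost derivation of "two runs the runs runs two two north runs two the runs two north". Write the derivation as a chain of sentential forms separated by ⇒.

S ⇒ S F north   [S -> S F north]
S F north ⇒ S F north F north   [S -> S F north]
S F north F north ⇒ two T S F north F north   [S -> two T S]
two T S F north F north ⇒ two runs S F north F north   [T -> runs]
two runs S F north F north ⇒ two runs the runs F north F north   [S -> the runs]
two runs the runs F north F north ⇒ two runs the runs T two north F north   [F -> T two]
two runs the runs T two north F north ⇒ two runs the runs T two two north F north   [T -> T two]
two runs the runs T two two north F north ⇒ two runs the runs runs two two north F north   [T -> runs]
two runs the runs runs two two north F north ⇒ two runs the runs runs two two north T T north   [F -> T T]
two runs the runs runs two two north T T north ⇒ two runs the runs runs two two north T two T north   [T -> T two]
two runs the runs runs two two north T two T north ⇒ two runs the runs runs two two north runs two T north   [T -> runs]
two runs the runs runs two two north runs two T north ⇒ two runs the runs runs two two north runs two T two north   [T -> T two]
two runs the runs runs two two north runs two T two north ⇒ two runs the runs runs two two north runs two S two north   [T -> S]
two runs the runs runs two two north runs two S two north ⇒ two runs the runs runs two two north runs two the runs two north   [S -> the runs]

S ⇒ S F north ⇒ S F north F north ⇒ two T S F north F north ⇒ two runs S F north F north ⇒ two runs the runs F north F north ⇒ two runs the runs T two north F north ⇒ two runs the runs T two two north F north ⇒ two runs the runs runs two two north F north ⇒ two runs the runs runs two two north T T north ⇒ two runs the runs runs two two north T two T north ⇒ two runs the runs runs two two north runs two T north ⇒ two runs the runs runs two two north runs two T two north ⇒ two runs the runs runs two two north runs two S two north ⇒ two runs the runs runs two two north runs two the runs two north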